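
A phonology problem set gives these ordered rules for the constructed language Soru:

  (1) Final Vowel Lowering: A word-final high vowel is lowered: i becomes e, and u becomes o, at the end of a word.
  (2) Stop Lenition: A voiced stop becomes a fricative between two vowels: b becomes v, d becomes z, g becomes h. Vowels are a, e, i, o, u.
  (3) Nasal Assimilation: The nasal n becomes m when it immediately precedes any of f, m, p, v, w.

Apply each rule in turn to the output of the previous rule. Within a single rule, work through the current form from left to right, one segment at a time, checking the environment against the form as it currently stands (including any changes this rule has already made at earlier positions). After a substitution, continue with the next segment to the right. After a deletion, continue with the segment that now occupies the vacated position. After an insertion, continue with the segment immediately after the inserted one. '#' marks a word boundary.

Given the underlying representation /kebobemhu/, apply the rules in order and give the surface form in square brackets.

(1) Final Vowel Lowering: [kebobemhu] → [kebobemho]
(2) Stop Lenition: [kebobemho] → [kevovemho]
(3) Nasal Assimilation: no change — [kevovemho]

[kevovemho]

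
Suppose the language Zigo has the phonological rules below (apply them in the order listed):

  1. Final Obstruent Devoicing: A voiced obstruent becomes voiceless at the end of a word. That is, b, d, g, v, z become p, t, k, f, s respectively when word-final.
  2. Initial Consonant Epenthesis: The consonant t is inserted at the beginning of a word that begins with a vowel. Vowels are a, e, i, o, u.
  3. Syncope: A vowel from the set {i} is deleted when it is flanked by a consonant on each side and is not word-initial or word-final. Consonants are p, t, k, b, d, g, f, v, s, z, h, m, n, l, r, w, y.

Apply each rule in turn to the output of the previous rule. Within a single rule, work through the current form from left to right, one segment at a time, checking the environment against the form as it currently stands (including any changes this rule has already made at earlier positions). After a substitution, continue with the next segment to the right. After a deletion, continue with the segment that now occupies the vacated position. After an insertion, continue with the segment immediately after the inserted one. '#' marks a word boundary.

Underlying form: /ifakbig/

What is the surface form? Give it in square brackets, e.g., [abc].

[tfakbk]

1 Final Obstruent Devoicing: [ifakbig] → [ifakbik]
2 Initial Consonant Epenthesis: [ifakbik] → [tifakbik]
3 Syncope: [tifakbik] → [tfakbk]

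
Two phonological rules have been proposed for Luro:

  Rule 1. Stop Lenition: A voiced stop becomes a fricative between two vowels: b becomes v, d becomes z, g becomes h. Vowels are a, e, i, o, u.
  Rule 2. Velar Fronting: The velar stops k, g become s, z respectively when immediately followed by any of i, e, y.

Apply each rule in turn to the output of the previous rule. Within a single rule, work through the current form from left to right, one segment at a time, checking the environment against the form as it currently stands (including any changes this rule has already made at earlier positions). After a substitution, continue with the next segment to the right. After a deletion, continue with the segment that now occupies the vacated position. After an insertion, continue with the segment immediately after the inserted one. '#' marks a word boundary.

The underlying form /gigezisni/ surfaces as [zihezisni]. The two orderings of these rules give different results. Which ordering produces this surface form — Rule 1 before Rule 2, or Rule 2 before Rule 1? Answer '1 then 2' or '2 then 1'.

1 then 2

Order 1 then 2:
  1 Stop Lenition: [gigezisni] → [gihezisni]
  2 Velar Fronting: [gihezisni] → [zihezisni]
  result: [zihezisni]
Order 2 then 1:
  2 Velar Fronting: [gigezisni] → [zizezisni]
  1 Stop Lenition: no change — [zizezisni]
  result: [zizezisni]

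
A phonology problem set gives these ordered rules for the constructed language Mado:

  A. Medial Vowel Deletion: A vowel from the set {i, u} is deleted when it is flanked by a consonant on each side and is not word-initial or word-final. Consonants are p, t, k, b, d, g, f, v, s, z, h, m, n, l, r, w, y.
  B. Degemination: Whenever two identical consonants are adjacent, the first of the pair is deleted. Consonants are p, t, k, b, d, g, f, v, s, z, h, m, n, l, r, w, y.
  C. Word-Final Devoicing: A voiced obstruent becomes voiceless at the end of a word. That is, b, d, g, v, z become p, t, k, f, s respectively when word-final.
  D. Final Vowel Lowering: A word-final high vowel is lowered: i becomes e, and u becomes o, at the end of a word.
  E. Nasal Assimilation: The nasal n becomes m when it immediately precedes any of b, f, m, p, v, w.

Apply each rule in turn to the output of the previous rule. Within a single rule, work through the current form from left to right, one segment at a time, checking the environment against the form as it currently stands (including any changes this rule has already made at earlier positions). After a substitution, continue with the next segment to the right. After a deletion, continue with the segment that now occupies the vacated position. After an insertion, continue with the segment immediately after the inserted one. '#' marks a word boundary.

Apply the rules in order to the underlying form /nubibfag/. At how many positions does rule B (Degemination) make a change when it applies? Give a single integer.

A Medial Vowel Deletion: [nubibfag] → [nbbfag]
B Degemination: [nbbfag] → [nbfag]
C Word-Final Devoicing: [nbfag] → [nbfak]
D Final Vowel Lowering: no change — [nbfak]
E Nasal Assimilation: [nbfak] → [mbfak]
Rule B changed 1 position(s).

1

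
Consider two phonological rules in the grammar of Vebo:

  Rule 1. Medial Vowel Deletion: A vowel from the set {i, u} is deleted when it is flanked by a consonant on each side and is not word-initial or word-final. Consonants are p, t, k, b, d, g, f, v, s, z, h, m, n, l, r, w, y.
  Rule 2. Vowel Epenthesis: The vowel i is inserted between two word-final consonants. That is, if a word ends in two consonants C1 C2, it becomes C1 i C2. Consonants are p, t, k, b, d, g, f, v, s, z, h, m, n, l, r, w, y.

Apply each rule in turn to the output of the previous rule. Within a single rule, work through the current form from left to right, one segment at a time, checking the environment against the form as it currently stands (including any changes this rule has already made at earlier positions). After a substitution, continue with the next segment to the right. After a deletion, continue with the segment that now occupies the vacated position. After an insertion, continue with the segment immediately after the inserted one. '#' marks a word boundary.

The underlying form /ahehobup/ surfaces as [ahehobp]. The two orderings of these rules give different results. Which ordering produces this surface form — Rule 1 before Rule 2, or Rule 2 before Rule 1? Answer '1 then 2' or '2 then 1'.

2 then 1

Order 1 then 2:
  1 Medial Vowel Deletion: [ahehobup] → [ahehobp]
  2 Vowel Epenthesis: [ahehobp] → [ahehobip]
  result: [ahehobip]
Order 2 then 1:
  2 Vowel Epenthesis: no change — [ahehobup]
  1 Medial Vowel Deletion: [ahehobup] → [ahehobp]
  result: [ahehobp]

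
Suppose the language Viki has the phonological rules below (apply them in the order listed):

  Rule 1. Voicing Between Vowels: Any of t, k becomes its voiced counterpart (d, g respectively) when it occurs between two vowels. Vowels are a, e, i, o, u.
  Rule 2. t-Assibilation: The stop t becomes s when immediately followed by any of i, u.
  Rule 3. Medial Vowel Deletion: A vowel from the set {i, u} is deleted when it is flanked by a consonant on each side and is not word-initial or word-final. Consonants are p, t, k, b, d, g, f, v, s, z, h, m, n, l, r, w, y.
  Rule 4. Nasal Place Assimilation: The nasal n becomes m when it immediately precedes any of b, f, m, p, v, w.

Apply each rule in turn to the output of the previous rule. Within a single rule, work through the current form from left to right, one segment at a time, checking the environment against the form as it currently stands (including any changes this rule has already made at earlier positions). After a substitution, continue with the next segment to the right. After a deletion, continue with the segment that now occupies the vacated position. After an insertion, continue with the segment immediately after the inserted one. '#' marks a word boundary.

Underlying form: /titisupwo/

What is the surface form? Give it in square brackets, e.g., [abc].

Rule 1 Voicing Between Vowels: [titisupwo] → [tidisupwo]
Rule 2 t-Assibilation: [tidisupwo] → [sidisupwo]
Rule 3 Medial Vowel Deletion: [sidisupwo] → [sdspwo]
Rule 4 Nasal Place Assimilation: no change — [sdspwo]

[sdspwo]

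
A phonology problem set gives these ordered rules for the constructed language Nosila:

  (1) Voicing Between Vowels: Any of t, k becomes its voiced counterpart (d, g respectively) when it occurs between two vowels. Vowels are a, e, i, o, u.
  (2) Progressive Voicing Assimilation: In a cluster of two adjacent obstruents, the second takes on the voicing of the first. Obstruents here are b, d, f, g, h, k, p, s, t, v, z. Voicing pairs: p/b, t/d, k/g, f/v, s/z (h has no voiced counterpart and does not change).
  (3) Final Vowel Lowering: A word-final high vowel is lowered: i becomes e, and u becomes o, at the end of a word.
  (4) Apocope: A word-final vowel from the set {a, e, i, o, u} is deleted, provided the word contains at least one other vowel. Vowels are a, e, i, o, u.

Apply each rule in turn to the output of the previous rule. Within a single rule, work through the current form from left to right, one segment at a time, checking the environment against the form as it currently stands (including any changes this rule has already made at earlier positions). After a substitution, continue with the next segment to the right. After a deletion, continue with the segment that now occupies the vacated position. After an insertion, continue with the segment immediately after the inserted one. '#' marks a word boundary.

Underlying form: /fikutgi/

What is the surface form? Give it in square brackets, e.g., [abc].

(1) Voicing Between Vowels: [fikutgi] → [figutgi]
(2) Progressive Voicing Assimilation: [figutgi] → [figutki]
(3) Final Vowel Lowering: [figutki] → [figutke]
(4) Apocope: [figutke] → [figutk]

[figutk]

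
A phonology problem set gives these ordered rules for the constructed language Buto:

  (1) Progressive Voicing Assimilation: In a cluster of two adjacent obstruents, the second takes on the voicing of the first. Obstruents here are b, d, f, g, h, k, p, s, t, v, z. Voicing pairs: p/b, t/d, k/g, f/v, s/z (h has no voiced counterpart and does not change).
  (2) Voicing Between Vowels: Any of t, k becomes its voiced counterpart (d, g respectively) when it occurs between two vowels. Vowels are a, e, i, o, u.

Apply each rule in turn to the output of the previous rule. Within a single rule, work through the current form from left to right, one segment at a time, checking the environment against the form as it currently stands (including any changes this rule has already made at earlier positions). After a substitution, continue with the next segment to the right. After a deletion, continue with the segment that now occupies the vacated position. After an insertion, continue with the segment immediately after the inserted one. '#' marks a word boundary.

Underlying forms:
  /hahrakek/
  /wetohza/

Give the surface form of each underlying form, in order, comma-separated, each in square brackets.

[hahragek], [wedohsa]

/hahrakek/:
  (1) Progressive Voicing Assimilation: no change — [hahrakek]
  (2) Voicing Between Vowels: [hahrakek] → [hahragek]
/wetohza/:
  (1) Progressive Voicing Assimilation: [wetohza] → [wetohsa]
  (2) Voicing Between Vowels: [wetohsa] → [wedohsa]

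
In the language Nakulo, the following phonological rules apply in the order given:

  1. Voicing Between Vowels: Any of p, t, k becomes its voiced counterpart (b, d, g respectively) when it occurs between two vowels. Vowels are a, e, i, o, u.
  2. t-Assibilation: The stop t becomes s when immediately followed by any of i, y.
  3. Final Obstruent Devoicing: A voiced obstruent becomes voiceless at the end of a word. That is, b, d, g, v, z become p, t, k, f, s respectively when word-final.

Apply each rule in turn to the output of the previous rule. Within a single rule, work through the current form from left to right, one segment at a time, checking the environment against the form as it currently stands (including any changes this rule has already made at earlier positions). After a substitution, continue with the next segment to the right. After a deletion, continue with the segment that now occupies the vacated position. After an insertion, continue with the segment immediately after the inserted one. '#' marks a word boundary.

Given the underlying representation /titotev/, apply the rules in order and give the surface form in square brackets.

1 Voicing Between Vowels: [titotev] → [tidodev]
2 t-Assibilation: [tidodev] → [sidodev]
3 Final Obstruent Devoicing: [sidodev] → [sidodef]

[sidodef]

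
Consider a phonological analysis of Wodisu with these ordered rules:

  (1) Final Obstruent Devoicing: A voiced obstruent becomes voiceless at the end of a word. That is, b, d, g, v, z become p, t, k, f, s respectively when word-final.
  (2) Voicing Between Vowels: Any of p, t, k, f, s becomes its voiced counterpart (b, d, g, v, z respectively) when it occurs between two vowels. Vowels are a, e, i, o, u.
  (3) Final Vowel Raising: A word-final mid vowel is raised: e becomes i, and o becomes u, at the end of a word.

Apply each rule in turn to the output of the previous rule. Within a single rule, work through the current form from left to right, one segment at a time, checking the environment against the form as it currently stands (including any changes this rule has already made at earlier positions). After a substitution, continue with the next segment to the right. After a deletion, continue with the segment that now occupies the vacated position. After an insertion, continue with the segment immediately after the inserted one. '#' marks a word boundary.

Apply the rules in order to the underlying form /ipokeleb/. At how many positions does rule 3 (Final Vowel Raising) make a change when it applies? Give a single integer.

(1) Final Obstruent Devoicing: [ipokeleb] → [ipokelep]
(2) Voicing Between Vowels: [ipokelep] → [ibogelep]
(3) Final Vowel Raising: no change — [ibogelep]
Rule 3 changed 0 position(s).

0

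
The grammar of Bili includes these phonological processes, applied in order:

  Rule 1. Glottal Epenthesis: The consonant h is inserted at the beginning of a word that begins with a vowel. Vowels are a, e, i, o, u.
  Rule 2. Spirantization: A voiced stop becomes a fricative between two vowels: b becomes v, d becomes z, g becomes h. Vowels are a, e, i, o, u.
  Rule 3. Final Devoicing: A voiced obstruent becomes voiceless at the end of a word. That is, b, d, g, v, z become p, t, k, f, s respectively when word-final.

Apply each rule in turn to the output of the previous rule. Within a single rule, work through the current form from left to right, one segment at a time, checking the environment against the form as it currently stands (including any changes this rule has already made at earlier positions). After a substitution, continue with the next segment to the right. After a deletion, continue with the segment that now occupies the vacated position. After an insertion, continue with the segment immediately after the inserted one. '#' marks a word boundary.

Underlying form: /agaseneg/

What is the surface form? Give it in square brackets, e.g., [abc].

Rule 1 Glottal Epenthesis: [agaseneg] → [hagaseneg]
Rule 2 Spirantization: [hagaseneg] → [hahaseneg]
Rule 3 Final Devoicing: [hahaseneg] → [hahasenek]

[hahasenek]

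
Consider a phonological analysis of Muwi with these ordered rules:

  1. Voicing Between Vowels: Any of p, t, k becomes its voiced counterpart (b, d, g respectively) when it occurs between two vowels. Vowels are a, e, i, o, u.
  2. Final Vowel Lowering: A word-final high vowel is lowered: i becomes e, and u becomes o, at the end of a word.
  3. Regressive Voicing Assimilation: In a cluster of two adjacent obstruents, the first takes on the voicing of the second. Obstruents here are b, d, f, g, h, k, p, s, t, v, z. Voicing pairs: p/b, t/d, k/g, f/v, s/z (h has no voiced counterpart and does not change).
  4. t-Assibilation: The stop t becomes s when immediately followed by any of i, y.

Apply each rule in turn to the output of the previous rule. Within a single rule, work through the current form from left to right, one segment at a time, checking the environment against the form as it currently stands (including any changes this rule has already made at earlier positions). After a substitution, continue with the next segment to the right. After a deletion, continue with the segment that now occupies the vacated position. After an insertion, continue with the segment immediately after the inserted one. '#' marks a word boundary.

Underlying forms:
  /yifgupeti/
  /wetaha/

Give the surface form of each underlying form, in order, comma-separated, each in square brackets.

[yivgubede], [wedaha]

/yifgupeti/:
  1 Voicing Between Vowels: [yifgupeti] → [yifgubedi]
  2 Final Vowel Lowering: [yifgubedi] → [yifgubede]
  3 Regressive Voicing Assimilation: [yifgubede] → [yivgubede]
  4 t-Assibilation: no change — [yivgubede]
/wetaha/:
  1 Voicing Between Vowels: [wetaha] → [wedaha]
  2 Final Vowel Lowering: no change — [wedaha]
  3 Regressive Voicing Assimilation: no change — [wedaha]
  4 t-Assibilation: no change — [wedaha]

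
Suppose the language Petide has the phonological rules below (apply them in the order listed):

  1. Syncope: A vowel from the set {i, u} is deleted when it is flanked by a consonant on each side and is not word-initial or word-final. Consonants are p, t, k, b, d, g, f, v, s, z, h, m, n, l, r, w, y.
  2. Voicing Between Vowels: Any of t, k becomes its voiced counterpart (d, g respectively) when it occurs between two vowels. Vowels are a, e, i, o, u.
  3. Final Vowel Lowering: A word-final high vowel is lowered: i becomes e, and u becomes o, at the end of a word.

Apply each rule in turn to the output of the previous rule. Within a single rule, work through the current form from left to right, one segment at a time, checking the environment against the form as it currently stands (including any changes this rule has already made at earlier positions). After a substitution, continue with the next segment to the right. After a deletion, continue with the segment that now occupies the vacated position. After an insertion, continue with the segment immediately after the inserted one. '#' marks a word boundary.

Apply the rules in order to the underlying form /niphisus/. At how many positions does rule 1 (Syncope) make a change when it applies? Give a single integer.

3

1 Syncope: [niphisus] → [nphss]
2 Voicing Between Vowels: no change — [nphss]
3 Final Vowel Lowering: no change — [nphss]
Rule 1 changed 3 position(s).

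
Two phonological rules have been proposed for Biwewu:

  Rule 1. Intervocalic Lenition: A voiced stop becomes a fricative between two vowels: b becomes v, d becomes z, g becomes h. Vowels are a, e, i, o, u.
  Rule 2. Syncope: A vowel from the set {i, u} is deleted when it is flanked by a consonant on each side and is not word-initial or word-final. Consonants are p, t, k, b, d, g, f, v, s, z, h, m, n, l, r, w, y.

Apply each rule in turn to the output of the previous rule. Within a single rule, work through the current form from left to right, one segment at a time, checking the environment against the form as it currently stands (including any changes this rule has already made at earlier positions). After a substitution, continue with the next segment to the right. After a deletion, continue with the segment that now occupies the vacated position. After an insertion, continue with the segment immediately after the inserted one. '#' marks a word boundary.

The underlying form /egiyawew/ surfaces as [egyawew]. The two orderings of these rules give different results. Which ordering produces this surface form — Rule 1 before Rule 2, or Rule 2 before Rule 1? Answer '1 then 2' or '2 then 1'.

2 then 1

Order 1 then 2:
  1 Intervocalic Lenition: [egiyawew] → [ehiyawew]
  2 Syncope: [ehiyawew] → [ehyawew]
  result: [ehyawew]
Order 2 then 1:
  2 Syncope: [egiyawew] → [egyawew]
  1 Intervocalic Lenition: no change — [egyawew]
  result: [egyawew]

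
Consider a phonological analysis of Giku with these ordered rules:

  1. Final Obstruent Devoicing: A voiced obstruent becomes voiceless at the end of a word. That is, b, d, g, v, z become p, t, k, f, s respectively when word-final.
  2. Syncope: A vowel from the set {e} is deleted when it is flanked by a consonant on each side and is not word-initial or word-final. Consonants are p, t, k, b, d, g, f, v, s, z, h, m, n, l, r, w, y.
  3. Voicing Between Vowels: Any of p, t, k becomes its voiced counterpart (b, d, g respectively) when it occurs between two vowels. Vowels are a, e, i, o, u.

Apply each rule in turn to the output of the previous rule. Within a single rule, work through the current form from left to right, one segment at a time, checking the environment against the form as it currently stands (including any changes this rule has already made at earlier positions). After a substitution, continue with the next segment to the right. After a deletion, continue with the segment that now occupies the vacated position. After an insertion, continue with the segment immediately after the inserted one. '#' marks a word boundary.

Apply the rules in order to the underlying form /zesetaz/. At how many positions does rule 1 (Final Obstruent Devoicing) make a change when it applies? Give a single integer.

1 Final Obstruent Devoicing: [zesetaz] → [zesetas]
2 Syncope: [zesetas] → [zstas]
3 Voicing Between Vowels: no change — [zstas]
Rule 1 changed 1 position(s).

1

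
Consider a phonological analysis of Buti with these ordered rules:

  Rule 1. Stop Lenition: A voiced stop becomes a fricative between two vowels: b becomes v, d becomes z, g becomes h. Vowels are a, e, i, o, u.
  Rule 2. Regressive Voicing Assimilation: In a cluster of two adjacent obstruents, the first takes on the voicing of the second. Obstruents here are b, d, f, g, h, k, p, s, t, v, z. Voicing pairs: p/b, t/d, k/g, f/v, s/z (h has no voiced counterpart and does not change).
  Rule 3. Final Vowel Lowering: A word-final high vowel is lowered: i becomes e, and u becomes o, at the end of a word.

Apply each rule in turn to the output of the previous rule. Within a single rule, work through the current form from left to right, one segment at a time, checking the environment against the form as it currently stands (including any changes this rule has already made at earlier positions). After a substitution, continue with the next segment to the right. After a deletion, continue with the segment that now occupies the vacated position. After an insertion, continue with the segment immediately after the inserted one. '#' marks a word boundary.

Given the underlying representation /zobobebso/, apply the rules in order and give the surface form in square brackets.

[zovovepso]

Rule 1 Stop Lenition: [zobobebso] → [zovovebso]
Rule 2 Regressive Voicing Assimilation: [zovovebso] → [zovovepso]
Rule 3 Final Vowel Lowering: no change — [zovovepso]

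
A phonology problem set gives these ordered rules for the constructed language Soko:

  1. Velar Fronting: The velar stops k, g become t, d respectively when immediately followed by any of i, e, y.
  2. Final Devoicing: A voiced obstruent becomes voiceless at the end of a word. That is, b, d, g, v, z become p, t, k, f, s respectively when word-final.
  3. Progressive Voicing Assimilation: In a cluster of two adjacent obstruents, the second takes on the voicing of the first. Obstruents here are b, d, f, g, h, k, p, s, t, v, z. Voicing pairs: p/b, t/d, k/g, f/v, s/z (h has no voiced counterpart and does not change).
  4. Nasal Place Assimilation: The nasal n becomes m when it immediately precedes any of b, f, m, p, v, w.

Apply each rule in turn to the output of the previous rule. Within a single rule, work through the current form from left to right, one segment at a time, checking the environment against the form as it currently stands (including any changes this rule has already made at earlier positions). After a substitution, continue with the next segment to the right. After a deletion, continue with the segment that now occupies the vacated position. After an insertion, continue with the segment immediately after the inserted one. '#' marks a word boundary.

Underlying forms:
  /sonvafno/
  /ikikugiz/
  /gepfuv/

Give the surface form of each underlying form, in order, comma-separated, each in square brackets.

/sonvafno/:
  1 Velar Fronting: no change — [sonvafno]
  2 Final Devoicing: no change — [sonvafno]
  3 Progressive Voicing Assimilation: no change — [sonvafno]
  4 Nasal Place Assimilation: [sonvafno] → [somvafno]
/ikikugiz/:
  1 Velar Fronting: [ikikugiz] → [itikudiz]
  2 Final Devoicing: [itikudiz] → [itikudis]
  3 Progressive Voicing Assimilation: no change — [itikudis]
  4 Nasal Place Assimilation: no change — [itikudis]
/gepfuv/:
  1 Velar Fronting: [gepfuv] → [depfuv]
  2 Final Devoicing: [depfuv] → [depfuf]
  3 Progressive Voicing Assimilation: no change — [depfuf]
  4 Nasal Place Assimilation: no change — [depfuf]

[somvafno], [itikudis], [depfuf]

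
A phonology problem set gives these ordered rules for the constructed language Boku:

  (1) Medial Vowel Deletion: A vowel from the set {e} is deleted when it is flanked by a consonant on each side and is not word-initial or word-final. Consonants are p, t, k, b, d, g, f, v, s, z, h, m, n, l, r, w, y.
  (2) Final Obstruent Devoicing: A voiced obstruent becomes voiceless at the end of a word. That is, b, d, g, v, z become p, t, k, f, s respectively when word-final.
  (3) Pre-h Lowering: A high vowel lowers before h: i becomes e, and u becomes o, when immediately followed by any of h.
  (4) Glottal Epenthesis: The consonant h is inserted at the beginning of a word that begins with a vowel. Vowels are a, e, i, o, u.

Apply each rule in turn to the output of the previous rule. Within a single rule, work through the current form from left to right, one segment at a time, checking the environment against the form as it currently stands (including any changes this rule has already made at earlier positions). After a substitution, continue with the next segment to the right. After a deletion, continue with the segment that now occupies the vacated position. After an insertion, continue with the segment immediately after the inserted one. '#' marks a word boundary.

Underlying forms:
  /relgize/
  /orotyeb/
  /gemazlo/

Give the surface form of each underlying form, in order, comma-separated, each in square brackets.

[rlgize], [horotyp], [gmazlo]

/relgize/:
  (1) Medial Vowel Deletion: [relgize] → [rlgize]
  (2) Final Obstruent Devoicing: no change — [rlgize]
  (3) Pre-h Lowering: no change — [rlgize]
  (4) Glottal Epenthesis: no change — [rlgize]
/orotyeb/:
  (1) Medial Vowel Deletion: [orotyeb] → [orotyb]
  (2) Final Obstruent Devoicing: [orotyb] → [orotyp]
  (3) Pre-h Lowering: no change — [orotyp]
  (4) Glottal Epenthesis: [orotyp] → [horotyp]
/gemazlo/:
  (1) Medial Vowel Deletion: [gemazlo] → [gmazlo]
  (2) Final Obstruent Devoicing: no change — [gmazlo]
  (3) Pre-h Lowering: no change — [gmazlo]
  (4) Glottal Epenthesis: no change — [gmazlo]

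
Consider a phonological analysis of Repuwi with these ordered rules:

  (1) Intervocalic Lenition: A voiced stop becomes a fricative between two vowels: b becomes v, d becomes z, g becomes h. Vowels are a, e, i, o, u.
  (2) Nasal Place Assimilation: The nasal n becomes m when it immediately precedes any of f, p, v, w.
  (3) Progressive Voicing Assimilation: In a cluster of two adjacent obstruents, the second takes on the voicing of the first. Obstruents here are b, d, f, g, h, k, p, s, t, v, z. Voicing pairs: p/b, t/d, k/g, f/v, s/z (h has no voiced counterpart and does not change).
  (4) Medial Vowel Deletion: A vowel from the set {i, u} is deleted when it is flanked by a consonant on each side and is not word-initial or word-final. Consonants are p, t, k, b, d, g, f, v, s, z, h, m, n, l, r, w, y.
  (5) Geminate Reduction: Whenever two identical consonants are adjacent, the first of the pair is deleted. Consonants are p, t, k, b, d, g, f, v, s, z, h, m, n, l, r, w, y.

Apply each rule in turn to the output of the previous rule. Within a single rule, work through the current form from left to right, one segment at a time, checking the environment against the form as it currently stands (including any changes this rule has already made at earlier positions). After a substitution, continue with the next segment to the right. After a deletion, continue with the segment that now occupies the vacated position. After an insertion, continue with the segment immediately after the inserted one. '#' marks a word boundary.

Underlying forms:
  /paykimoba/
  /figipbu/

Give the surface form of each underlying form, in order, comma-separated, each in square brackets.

[paykmova], [fhpu]

/paykimoba/:
  (1) Intervocalic Lenition: [paykimoba] → [paykimova]
  (2) Nasal Place Assimilation: no change — [paykimova]
  (3) Progressive Voicing Assimilation: no change — [paykimova]
  (4) Medial Vowel Deletion: [paykimova] → [paykmova]
  (5) Geminate Reduction: no change — [paykmova]
/figipbu/:
  (1) Intervocalic Lenition: [figipbu] → [fihipbu]
  (2) Nasal Place Assimilation: no change — [fihipbu]
  (3) Progressive Voicing Assimilation: [fihipbu] → [fihippu]
  (4) Medial Vowel Deletion: [fihippu] → [fhppu]
  (5) Geminate Reduction: [fhppu] → [fhpu]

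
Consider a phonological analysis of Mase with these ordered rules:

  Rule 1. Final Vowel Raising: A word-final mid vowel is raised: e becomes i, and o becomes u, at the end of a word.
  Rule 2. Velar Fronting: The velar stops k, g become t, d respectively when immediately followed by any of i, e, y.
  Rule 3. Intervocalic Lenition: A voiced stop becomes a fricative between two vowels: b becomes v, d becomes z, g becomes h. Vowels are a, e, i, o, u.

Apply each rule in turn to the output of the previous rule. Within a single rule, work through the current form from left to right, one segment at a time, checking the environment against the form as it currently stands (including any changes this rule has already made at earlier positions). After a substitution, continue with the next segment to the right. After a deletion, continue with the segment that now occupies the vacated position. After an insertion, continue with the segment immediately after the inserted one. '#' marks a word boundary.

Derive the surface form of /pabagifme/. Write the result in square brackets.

[pavazifmi]

Rule 1 Final Vowel Raising: [pabagifme] → [pabagifmi]
Rule 2 Velar Fronting: [pabagifmi] → [pabadifmi]
Rule 3 Intervocalic Lenition: [pabadifmi] → [pavazifmi]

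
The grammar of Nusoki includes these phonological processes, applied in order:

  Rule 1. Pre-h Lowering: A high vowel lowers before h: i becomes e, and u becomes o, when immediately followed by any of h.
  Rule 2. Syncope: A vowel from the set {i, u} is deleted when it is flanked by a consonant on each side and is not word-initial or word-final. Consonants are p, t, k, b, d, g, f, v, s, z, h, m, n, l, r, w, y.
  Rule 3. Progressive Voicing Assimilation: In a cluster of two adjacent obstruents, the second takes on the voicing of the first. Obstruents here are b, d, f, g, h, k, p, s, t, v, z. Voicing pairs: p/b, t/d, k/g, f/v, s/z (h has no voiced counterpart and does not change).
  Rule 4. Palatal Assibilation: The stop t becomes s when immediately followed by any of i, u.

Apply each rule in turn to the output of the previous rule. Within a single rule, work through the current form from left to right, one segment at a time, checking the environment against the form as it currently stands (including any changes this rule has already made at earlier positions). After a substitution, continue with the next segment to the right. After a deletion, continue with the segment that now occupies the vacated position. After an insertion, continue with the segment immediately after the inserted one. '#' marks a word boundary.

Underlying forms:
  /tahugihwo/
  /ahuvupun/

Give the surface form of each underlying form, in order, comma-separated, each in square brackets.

/tahugihwo/:
  Rule 1 Pre-h Lowering: [tahugihwo] → [tahugehwo]
  Rule 2 Syncope: [tahugehwo] → [tahgehwo]
  Rule 3 Progressive Voicing Assimilation: [tahgehwo] → [tahkehwo]
  Rule 4 Palatal Assibilation: no change — [tahkehwo]
/ahuvupun/:
  Rule 1 Pre-h Lowering: no change — [ahuvupun]
  Rule 2 Syncope: [ahuvupun] → [ahvpn]
  Rule 3 Progressive Voicing Assimilation: [ahvpn] → [ahfpn]
  Rule 4 Palatal Assibilation: no change — [ahfpn]

[tahkehwo], [ahfpn]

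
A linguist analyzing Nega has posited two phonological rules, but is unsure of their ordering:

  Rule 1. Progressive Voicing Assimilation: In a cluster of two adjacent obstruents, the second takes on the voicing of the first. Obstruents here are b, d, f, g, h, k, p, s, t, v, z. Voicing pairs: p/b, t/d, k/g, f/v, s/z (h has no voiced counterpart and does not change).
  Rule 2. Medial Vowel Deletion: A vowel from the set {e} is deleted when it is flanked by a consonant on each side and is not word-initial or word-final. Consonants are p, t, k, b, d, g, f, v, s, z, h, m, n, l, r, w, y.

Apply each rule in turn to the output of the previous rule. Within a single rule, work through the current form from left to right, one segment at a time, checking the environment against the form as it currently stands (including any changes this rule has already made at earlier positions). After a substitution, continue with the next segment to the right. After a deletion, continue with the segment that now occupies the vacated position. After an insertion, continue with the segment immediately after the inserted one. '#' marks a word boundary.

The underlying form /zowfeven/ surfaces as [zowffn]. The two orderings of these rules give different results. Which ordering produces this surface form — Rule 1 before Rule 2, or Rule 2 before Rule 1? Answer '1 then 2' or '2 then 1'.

2 then 1

Order 1 then 2:
  1 Progressive Voicing Assimilation: no change — [zowfeven]
  2 Medial Vowel Deletion: [zowfeven] → [zowfvn]
  result: [zowfvn]
Order 2 then 1:
  2 Medial Vowel Deletion: [zowfeven] → [zowfvn]
  1 Progressive Voicing Assimilation: [zowfvn] → [zowffn]
  result: [zowffn]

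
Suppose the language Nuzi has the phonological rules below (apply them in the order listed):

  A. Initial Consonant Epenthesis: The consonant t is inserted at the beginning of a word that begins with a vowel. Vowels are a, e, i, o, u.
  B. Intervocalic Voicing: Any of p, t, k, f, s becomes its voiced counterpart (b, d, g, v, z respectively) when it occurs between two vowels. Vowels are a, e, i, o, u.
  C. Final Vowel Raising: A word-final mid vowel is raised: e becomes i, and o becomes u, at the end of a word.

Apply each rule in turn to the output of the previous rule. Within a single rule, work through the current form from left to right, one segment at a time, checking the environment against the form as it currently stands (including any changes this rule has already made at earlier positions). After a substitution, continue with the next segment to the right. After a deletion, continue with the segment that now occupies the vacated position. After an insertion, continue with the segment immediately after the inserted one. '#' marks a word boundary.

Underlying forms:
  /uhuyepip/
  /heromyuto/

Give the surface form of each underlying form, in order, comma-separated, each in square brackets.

[tuhuyebip], [heromyudu]

/uhuyepip/:
  A Initial Consonant Epenthesis: [uhuyepip] → [tuhuyepip]
  B Intervocalic Voicing: [tuhuyepip] → [tuhuyebip]
  C Final Vowel Raising: no change — [tuhuyebip]
/heromyuto/:
  A Initial Consonant Epenthesis: no change — [heromyuto]
  B Intervocalic Voicing: [heromyuto] → [heromyudo]
  C Final Vowel Raising: [heromyudo] → [heromyudu]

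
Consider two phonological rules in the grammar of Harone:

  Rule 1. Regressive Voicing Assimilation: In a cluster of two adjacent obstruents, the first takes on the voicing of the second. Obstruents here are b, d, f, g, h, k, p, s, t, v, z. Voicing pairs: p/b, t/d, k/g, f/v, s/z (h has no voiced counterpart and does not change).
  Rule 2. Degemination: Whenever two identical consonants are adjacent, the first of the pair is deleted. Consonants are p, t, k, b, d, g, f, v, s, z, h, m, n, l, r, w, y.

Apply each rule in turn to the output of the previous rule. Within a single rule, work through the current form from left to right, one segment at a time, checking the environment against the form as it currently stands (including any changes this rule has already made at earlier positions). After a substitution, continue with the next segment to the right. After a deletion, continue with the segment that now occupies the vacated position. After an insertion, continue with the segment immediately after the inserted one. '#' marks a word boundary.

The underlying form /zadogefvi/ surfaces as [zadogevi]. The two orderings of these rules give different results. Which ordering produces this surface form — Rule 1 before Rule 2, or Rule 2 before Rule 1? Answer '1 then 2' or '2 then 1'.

Order 1 then 2:
  1 Regressive Voicing Assimilation: [zadogefvi] → [zadogevvi]
  2 Degemination: [zadogevvi] → [zadogevi]
  result: [zadogevi]
Order 2 then 1:
  2 Degemination: no change — [zadogefvi]
  1 Regressive Voicing Assimilation: [zadogefvi] → [zadogevvi]
  result: [zadogevvi]

1 then 2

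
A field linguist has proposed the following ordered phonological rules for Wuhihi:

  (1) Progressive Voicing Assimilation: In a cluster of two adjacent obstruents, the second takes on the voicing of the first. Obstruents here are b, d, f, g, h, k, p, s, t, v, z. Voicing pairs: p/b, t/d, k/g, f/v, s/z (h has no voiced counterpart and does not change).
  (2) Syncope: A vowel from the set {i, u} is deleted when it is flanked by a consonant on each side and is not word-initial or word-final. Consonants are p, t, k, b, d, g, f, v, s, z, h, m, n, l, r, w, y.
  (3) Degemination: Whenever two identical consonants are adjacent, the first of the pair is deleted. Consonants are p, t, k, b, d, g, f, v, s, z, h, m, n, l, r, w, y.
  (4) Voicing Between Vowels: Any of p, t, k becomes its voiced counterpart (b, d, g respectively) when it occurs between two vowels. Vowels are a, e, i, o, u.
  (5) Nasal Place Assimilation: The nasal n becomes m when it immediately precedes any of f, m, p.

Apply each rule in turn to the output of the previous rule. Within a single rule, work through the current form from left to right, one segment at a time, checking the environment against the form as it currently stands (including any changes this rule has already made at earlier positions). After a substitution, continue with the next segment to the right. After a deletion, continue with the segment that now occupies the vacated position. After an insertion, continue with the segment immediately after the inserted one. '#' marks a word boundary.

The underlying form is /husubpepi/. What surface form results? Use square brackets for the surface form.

(1) Progressive Voicing Assimilation: [husubpepi] → [husubbepi]
(2) Syncope: [husubbepi] → [hsbbepi]
(3) Degemination: [hsbbepi] → [hsbepi]
(4) Voicing Between Vowels: [hsbepi] → [hsbebi]
(5) Nasal Place Assimilation: no change — [hsbebi]

[hsbebi]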